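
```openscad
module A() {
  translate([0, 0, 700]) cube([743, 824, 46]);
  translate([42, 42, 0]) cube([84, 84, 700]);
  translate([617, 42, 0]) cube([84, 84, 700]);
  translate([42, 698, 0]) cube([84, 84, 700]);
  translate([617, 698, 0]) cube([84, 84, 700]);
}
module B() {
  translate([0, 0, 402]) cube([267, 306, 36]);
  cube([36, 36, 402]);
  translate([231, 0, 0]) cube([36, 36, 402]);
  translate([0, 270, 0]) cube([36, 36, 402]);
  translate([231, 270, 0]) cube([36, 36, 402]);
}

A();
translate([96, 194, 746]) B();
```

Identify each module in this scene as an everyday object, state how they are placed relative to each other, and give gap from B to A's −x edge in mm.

The stool's min-x is at 96; the table's min-x is 0; gap = 96 mm.

A is a table. B is a stool. The stool is on top of the table. The gap from the stool to the table's −x edge is 96 mm.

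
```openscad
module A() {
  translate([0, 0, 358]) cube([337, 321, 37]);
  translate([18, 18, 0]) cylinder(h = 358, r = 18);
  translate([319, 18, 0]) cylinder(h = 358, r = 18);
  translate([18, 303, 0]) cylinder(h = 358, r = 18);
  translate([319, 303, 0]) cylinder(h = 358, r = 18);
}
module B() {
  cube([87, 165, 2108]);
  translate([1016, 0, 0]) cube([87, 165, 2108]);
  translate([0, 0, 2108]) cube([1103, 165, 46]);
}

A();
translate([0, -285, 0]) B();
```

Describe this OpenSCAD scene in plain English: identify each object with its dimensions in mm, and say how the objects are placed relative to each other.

A is a four-legged stool. The seat is a 337×321×37 mm slab whose top surface is at z = 395 mm; four round legs, each 36 mm in diameter, run from the floor (z = 0) to the underside of the seat, each leg's axis is inset half a diameter from the nearest pair of seat edges (so the leg's bounding box is flush with the corner).

B is a door frame. The clear opening is 929 mm wide and 2108 mm high. Two 87 mm wide jambs, 165 mm deep, stand either side of the opening from the floor to the top of the opening. A 46 mm thick head sits across the top of both jambs, spanning the full outside width of the frame.

The door frame is on the floor beside the stool on its −y side.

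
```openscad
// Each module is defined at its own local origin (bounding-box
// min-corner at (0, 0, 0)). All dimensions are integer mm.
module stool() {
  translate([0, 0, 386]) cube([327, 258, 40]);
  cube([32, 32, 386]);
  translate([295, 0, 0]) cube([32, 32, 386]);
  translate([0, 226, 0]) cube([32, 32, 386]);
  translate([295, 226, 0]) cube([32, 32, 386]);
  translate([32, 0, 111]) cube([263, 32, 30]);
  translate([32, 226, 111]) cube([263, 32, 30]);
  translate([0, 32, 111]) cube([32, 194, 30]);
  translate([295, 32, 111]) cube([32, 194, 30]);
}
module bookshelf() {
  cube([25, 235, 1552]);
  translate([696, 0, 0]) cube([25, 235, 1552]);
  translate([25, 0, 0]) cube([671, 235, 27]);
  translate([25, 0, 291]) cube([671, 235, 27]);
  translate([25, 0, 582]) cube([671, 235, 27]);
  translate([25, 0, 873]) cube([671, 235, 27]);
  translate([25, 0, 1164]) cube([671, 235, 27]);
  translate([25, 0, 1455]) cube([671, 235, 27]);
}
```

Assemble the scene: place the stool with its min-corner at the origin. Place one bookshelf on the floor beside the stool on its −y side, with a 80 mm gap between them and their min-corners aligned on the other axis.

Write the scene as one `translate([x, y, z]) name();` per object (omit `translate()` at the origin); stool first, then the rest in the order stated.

stool();
translate([0, -315, 0]) bookshelf();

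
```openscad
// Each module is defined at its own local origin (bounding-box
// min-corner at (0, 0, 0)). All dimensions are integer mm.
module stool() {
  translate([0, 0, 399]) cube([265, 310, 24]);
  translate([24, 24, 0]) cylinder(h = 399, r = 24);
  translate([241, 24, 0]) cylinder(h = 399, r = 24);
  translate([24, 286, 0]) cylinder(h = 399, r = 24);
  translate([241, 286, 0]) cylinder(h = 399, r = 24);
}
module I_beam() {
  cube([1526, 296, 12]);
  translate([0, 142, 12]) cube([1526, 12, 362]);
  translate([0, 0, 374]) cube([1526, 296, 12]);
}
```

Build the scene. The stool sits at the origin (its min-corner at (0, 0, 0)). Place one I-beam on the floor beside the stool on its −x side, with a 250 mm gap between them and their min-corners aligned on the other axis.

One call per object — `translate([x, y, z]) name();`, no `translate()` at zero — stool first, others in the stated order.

stool();
translate([-1776, 0, 0]) I_beam();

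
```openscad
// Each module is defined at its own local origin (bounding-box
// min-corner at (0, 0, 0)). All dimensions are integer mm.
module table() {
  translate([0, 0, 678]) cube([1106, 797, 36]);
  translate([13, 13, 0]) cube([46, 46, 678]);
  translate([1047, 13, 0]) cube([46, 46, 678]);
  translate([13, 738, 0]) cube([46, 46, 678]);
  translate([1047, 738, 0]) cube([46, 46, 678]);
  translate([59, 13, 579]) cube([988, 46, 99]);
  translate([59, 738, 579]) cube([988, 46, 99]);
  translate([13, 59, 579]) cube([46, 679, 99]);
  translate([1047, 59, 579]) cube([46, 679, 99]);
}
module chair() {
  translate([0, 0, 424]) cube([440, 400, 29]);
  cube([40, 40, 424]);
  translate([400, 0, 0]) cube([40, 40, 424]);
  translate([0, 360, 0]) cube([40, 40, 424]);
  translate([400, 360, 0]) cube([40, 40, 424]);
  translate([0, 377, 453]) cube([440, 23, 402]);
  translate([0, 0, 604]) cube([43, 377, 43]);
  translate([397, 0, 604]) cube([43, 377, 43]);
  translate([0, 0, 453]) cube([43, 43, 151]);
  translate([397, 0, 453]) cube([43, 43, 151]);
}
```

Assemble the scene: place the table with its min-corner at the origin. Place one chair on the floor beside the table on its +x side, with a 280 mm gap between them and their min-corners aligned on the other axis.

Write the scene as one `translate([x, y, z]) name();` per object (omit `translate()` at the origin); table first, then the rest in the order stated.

table();
translate([1386, 0, 0]) chair();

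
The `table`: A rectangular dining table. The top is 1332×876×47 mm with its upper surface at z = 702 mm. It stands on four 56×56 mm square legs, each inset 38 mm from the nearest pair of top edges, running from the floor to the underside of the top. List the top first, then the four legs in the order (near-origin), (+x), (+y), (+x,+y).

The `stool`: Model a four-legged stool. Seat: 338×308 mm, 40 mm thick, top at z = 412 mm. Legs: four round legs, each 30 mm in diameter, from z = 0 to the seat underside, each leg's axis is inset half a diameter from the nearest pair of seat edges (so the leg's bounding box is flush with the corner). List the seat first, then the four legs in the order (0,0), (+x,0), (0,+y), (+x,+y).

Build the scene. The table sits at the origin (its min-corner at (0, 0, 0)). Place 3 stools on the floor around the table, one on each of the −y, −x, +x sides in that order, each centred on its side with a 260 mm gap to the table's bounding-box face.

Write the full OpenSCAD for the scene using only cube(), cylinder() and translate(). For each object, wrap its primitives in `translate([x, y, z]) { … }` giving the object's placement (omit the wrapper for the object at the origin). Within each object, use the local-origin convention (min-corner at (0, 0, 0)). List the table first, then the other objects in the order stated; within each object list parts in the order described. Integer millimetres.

translate([0, 0, 655]) cube([1332, 876, 47]);
translate([38, 38, 0]) cube([56, 56, 655]);
translate([1238, 38, 0]) cube([56, 56, 655]);
translate([38, 782, 0]) cube([56, 56, 655]);
translate([1238, 782, 0]) cube([56, 56, 655]);
translate([497, -568, 0]) {
  translate([0, 0, 372]) cube([338, 308, 40]);
  translate([15, 15, 0]) cylinder(h = 372, r = 15);
  translate([323, 15, 0]) cylinder(h = 372, r = 15);
  translate([15, 293, 0]) cylinder(h = 372, r = 15);
  translate([323, 293, 0]) cylinder(h = 372, r = 15);
}
translate([-598, 284, 0]) {
  translate([0, 0, 372]) cube([338, 308, 40]);
  translate([15, 15, 0]) cylinder(h = 372, r = 15);
  translate([323, 15, 0]) cylinder(h = 372, r = 15);
  translate([15, 293, 0]) cylinder(h = 372, r = 15);
  translate([323, 293, 0]) cylinder(h = 372, r = 15);
}
translate([1592, 284, 0]) {
  translate([0, 0, 372]) cube([338, 308, 40]);
  translate([15, 15, 0]) cylinder(h = 372, r = 15);
  translate([323, 15, 0]) cylinder(h = 372, r = 15);
  translate([15, 293, 0]) cylinder(h = 372, r = 15);
  translate([323, 293, 0]) cylinder(h = 372, r = 15);
}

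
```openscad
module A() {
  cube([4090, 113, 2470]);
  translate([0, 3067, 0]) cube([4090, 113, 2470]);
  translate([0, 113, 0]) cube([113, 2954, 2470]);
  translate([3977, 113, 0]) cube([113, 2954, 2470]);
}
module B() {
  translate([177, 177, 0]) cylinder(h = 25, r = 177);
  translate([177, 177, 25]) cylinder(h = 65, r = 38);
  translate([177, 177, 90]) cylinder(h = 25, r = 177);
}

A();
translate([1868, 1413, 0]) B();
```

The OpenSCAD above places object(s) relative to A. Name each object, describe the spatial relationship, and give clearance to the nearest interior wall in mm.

A is a house frame. B is a spool. The spool sits inside the house frame, centred. The clearance to the nearest interior wall is 1300 mm.

Clearances: x = 1755, y = 1300; minimum 1300 mm.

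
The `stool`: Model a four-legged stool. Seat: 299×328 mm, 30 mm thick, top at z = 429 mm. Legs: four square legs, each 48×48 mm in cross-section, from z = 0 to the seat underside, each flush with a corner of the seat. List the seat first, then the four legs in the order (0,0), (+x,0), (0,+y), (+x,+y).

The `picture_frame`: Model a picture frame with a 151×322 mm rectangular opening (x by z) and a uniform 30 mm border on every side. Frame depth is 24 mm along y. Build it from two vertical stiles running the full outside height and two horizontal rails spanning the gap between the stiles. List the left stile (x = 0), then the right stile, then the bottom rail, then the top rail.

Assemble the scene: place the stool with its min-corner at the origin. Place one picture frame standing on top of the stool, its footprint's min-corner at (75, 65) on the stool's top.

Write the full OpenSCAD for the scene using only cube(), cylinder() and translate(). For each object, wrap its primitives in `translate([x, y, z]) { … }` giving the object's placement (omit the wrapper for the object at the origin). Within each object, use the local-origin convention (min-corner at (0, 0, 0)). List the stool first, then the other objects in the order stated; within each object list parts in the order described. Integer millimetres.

translate([0, 0, 399]) cube([299, 328, 30]);
cube([48, 48, 399]);
translate([251, 0, 0]) cube([48, 48, 399]);
translate([0, 280, 0]) cube([48, 48, 399]);
translate([251, 280, 0]) cube([48, 48, 399]);
translate([75, 65, 429]) {
  cube([30, 24, 382]);
  translate([181, 0, 0]) cube([30, 24, 382]);
  translate([30, 0, 0]) cube([151, 24, 30]);
  translate([30, 0, 352]) cube([151, 24, 30]);
}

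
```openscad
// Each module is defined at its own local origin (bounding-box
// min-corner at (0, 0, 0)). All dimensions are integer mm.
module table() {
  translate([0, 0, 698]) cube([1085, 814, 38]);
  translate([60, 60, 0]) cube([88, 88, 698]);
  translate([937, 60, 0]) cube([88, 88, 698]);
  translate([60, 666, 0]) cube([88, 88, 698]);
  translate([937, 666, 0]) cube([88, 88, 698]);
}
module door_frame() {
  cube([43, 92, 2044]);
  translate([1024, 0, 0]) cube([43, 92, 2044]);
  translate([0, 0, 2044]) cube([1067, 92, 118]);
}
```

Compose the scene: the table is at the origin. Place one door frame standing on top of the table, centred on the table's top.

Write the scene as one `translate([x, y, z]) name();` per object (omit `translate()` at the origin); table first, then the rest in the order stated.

table();
translate([9, 361, 736]) door_frame();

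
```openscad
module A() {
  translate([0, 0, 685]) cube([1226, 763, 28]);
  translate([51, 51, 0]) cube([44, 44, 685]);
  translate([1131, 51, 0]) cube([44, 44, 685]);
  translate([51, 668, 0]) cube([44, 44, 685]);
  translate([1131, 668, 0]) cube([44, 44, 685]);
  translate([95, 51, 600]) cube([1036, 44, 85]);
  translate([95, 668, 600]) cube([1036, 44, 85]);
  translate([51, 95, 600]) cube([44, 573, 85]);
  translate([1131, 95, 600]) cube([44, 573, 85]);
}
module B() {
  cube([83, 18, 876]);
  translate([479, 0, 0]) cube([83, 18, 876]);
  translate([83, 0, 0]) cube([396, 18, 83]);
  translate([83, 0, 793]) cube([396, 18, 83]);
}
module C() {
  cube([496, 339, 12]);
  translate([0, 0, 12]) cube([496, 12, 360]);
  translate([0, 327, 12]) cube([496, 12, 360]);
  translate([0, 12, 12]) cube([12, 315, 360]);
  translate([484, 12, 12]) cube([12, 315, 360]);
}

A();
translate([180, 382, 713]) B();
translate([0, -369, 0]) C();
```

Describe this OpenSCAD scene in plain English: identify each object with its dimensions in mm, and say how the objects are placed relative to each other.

A is a rectangular dining table. The top is 1226×763×28 mm with its upper surface at z = 713 mm. It stands on four 44×44 mm square legs, each inset 51 mm from the nearest pair of top edges, running from the floor to the underside of the top. Four apron rails, 44 mm thick and 85 mm tall, run between adjacent legs with their top edges flush with the underside of the top and their outer faces flush with the legs' outer faces.

B is a picture frame with a 396×710 mm rectangular opening (x by z) and a uniform 83 mm border on every side. Frame depth is 18 mm along y. It is built from two vertical stiles running the full outside height and two horizontal rails spanning the gap between the stiles.

C is an open storage box with external size 496×339×372 mm and wall thickness 12 mm (the base is also 12 mm thick). The base covers the whole footprint; the four walls stand on the base, with the y-facing walls full-width and the x-facing walls fitting between their inner faces.

The picture frame is on top of the table. The open box is on the floor beside the table on its −y side.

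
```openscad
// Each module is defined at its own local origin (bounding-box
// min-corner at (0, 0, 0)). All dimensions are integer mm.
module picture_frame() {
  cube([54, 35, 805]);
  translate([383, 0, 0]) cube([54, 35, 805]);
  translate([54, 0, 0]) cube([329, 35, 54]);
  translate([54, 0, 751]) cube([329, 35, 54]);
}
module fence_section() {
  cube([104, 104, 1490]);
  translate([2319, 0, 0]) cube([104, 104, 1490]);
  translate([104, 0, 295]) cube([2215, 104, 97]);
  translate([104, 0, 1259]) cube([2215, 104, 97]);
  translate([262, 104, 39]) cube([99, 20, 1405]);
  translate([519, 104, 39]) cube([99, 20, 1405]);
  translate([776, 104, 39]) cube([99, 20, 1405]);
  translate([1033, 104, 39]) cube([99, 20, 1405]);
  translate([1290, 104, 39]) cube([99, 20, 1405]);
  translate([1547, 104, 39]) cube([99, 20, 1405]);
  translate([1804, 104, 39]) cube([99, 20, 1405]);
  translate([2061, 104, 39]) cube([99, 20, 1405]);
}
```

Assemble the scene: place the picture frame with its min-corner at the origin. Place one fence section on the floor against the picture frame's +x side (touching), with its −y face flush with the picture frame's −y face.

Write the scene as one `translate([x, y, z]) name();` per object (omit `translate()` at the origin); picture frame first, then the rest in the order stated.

picture_frame();
translate([437, 0, 0]) fence_section();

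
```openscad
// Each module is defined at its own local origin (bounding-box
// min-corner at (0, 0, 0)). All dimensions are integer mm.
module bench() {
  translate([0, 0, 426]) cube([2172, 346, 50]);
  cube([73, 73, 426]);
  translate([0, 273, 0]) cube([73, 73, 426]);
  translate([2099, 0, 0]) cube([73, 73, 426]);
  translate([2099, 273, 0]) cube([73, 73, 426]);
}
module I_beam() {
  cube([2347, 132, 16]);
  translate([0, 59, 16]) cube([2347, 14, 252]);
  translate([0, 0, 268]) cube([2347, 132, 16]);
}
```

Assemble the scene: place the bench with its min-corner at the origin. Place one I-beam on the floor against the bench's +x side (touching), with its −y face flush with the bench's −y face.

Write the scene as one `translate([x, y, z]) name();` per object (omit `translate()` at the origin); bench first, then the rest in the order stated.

bench();
translate([2172, 0, 0]) I_beam();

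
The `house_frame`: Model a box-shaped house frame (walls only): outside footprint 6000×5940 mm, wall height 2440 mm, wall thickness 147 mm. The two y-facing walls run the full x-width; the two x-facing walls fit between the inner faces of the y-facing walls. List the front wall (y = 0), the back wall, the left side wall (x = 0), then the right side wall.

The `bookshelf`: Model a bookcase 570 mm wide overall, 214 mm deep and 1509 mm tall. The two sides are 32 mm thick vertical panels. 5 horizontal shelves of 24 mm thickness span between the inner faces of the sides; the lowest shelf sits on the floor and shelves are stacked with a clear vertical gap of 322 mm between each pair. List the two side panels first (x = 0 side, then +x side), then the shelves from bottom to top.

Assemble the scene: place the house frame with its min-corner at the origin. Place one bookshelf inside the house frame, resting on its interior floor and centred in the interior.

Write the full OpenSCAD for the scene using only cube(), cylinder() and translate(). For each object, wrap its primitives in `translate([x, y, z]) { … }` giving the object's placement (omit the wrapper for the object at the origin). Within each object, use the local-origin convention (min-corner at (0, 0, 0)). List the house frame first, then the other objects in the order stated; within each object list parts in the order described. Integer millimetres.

cube([6000, 147, 2440]);
translate([0, 5793, 0]) cube([6000, 147, 2440]);
translate([0, 147, 0]) cube([147, 5646, 2440]);
translate([5853, 147, 0]) cube([147, 5646, 2440]);
translate([2715, 2863, 0]) {
  cube([32, 214, 1509]);
  translate([538, 0, 0]) cube([32, 214, 1509]);
  translate([32, 0, 0]) cube([506, 214, 24]);
  translate([32, 0, 346]) cube([506, 214, 24]);
  translate([32, 0, 692]) cube([506, 214, 24]);
  translate([32, 0, 1038]) cube([506, 214, 24]);
  translate([32, 0, 1384]) cube([506, 214, 24]);
}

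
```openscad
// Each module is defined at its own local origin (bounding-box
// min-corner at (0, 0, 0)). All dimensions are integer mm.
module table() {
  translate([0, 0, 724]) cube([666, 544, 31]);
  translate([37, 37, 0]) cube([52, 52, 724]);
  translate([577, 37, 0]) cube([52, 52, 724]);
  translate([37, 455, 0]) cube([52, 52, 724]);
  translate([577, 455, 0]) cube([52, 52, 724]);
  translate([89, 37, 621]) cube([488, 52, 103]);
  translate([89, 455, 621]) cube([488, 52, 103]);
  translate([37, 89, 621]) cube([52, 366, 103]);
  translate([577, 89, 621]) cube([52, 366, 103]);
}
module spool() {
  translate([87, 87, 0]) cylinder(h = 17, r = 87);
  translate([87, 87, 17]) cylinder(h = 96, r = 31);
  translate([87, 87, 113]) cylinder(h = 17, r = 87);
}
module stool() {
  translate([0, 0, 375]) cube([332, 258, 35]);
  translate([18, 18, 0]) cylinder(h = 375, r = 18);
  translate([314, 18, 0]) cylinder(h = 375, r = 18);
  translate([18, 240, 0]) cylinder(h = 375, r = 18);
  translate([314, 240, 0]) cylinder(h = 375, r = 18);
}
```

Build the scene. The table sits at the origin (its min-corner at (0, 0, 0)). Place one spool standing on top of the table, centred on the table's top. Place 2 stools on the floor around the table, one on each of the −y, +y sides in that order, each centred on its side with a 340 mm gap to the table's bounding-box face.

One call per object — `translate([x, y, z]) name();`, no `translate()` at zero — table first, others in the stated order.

table();
translate([246, 185, 755]) spool();
translate([167, -598, 0]) stool();
translate([167, 884, 0]) stool();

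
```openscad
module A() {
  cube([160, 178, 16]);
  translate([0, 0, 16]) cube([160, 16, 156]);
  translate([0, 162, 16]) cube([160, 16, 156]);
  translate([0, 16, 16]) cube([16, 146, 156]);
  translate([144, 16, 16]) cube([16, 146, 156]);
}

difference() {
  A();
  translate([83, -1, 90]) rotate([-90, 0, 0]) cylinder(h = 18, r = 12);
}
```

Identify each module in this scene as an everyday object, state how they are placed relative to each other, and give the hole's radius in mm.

A is an open box. The open box has a circular hole through its front wall. The hole's radius is 12 mm.

The subtracted cylinder has r = 12 mm.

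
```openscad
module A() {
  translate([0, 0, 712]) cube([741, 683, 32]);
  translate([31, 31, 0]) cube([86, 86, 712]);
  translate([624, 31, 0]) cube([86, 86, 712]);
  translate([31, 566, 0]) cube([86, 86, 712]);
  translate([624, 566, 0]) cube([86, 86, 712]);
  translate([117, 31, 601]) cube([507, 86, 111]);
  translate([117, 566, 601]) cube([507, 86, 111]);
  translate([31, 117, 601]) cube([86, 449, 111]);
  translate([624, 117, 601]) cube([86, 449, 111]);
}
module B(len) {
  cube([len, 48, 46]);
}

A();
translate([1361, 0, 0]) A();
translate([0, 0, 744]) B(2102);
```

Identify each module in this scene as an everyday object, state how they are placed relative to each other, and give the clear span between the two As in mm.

A is a table. B is a beam. A beam spans the tops of two tables. The clear span between the two tables is 620 mm.

Second table starts at x = 1361; first ends at x = 741; clear span = 1361 − 741 = 620 mm.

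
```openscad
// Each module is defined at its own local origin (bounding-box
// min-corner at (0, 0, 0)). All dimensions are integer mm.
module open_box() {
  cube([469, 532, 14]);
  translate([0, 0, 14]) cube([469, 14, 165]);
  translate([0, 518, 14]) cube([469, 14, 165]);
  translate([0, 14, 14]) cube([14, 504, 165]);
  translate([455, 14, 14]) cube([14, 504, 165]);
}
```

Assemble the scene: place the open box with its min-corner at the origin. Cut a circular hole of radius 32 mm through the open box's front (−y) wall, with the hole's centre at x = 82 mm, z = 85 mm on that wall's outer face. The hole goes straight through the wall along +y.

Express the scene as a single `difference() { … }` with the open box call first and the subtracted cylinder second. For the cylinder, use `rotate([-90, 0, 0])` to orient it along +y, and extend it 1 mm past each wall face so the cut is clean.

difference() {
  open_box();
  translate([82, -1, 85]) rotate([-90, 0, 0]) cylinder(h = 16, r = 32);
}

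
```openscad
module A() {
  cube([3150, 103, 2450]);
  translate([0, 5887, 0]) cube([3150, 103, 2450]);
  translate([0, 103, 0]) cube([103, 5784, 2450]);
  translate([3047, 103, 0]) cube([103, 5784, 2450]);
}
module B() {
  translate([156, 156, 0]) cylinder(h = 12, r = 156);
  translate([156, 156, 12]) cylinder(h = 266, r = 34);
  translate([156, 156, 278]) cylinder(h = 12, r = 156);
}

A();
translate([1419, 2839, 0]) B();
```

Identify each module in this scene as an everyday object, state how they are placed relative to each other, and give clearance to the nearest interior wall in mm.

A is a house frame. B is a spool. The spool sits inside the house frame, centred. The clearance to the nearest interior wall is 1316 mm.

Clearances: x = 1316, y = 2736; minimum 1316 mm.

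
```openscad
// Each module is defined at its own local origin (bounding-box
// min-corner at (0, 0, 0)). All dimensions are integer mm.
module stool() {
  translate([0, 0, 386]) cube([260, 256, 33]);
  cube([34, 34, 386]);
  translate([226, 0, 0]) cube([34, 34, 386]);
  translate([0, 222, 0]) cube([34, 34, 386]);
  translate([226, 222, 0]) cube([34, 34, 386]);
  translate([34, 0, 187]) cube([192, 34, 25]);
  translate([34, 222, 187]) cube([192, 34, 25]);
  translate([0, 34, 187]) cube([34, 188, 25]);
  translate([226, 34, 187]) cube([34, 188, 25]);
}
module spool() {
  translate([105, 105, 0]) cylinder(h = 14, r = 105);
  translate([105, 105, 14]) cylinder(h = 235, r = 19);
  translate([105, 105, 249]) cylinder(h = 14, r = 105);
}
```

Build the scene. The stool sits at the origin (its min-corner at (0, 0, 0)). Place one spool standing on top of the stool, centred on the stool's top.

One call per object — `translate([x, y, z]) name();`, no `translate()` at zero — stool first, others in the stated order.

stool();
translate([25, 23, 419]) spool();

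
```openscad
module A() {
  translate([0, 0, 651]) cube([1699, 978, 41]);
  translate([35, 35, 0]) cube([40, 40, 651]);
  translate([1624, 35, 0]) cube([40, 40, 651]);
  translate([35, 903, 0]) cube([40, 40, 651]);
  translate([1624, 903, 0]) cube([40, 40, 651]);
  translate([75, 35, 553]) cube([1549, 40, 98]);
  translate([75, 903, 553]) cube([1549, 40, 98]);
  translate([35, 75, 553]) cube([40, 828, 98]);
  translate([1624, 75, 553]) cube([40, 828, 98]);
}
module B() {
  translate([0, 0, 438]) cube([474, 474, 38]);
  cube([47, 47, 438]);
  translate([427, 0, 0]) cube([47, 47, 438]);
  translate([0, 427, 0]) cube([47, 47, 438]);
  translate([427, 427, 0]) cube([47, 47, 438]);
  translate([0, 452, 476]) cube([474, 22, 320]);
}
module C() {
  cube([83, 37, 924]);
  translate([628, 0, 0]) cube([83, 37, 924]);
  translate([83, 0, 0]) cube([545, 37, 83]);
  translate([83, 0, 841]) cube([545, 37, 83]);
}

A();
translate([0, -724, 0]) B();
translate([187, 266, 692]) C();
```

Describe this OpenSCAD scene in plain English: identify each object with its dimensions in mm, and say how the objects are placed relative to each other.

A is a table: top 1699 mm (x) × 978 mm (y), 41 mm thick, upper face at z = 692 mm, on four 40×40 mm square legs, each inset 35 mm from the nearest pair of top edges, running from z = 0 to the bottom of the top. Four apron rails, 40 mm thick and 98 mm tall, run between adjacent legs with their top edges flush with the underside of the top and their outer faces flush with the legs' outer faces.

B is a chair: 474×474 mm seat, 38 mm thick, top at z = 476 mm, on four 47 mm square corner legs flush with the seat edges. A 22 mm thick backrest slab spans the full seat width, extending 320 mm above the seat top, its back face flush with the seat's +y edge.

C is a picture frame with a 545×758 mm rectangular opening (x by z) and a uniform 83 mm border on every side. Frame depth is 37 mm along y. It is built from two vertical stiles running the full outside height and two horizontal rails spanning the gap between the stiles.

The chair is on the floor beside the table on its −y side. The picture frame is on top of the table.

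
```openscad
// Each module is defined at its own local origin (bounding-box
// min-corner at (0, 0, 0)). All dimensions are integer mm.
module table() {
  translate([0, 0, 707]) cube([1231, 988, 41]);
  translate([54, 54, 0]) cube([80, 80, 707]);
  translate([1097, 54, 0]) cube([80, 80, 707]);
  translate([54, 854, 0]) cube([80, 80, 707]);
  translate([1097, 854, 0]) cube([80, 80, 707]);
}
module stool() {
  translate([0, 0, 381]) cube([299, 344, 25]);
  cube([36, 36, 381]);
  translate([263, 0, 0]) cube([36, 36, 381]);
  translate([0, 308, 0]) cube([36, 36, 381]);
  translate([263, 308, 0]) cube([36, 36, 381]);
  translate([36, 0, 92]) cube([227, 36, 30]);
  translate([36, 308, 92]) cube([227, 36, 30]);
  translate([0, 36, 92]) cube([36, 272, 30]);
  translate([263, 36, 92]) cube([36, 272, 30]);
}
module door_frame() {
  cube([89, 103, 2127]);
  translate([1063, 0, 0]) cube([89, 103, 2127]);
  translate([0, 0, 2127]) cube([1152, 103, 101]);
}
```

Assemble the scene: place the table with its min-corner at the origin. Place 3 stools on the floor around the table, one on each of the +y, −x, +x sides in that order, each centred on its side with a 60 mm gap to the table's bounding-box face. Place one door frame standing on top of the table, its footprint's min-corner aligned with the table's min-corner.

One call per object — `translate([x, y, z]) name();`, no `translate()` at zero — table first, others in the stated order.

table();
translate([466, 1048, 0]) stool();
translate([-359, 322, 0]) stool();
translate([1291, 322, 0]) stool();
translate([0, 0, 748]) door_frame();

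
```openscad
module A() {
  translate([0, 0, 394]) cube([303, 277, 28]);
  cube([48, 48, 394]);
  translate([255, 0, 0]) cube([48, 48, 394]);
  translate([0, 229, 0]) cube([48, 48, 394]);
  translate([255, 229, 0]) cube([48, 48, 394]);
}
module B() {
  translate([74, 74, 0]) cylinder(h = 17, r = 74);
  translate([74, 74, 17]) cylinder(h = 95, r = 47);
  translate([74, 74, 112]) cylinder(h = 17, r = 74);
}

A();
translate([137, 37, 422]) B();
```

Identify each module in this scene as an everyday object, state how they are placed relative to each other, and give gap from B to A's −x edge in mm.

A is a stool. B is a spool. The spool is on top of the stool. The gap from the spool to the stool's −x edge is 137 mm.

The spool's min-x is at 137; the stool's min-x is 0; gap = 137 mm.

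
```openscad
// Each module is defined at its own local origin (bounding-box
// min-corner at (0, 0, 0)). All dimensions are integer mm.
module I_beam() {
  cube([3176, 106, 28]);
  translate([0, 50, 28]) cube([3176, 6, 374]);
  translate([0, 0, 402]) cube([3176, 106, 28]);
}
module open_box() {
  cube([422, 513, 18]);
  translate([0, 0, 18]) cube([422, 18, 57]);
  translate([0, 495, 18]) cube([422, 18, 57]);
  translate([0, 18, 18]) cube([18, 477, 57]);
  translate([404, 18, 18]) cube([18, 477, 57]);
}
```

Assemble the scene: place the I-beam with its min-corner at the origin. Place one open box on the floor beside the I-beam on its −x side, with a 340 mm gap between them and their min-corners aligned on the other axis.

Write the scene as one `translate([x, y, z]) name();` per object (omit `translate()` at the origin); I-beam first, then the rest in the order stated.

I_beam();
translate([-762, 0, 0]) open_box();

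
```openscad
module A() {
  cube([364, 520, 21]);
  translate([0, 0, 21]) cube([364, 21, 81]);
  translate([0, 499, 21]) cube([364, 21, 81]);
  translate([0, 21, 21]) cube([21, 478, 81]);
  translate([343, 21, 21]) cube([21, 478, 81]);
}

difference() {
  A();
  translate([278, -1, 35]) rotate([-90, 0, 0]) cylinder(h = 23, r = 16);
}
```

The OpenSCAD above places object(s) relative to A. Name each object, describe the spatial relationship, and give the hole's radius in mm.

A is an open box. The open box has a circular hole through its front wall. The hole's radius is 16 mm.

The subtracted cylinder has r = 16 mm.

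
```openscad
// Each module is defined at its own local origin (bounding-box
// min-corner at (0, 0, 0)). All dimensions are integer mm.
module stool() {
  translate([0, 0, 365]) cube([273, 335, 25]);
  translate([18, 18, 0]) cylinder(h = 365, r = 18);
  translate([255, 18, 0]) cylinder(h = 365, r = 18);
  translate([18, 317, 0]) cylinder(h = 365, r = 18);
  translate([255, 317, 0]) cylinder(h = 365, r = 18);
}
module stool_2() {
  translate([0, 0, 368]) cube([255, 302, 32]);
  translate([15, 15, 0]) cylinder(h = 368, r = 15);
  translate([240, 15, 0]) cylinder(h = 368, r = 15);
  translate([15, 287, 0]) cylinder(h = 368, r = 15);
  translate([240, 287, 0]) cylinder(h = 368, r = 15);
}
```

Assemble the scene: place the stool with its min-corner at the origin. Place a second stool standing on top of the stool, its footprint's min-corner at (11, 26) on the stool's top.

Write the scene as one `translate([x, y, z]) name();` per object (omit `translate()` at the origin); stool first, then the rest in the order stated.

stool();
translate([11, 26, 390]) stool_2();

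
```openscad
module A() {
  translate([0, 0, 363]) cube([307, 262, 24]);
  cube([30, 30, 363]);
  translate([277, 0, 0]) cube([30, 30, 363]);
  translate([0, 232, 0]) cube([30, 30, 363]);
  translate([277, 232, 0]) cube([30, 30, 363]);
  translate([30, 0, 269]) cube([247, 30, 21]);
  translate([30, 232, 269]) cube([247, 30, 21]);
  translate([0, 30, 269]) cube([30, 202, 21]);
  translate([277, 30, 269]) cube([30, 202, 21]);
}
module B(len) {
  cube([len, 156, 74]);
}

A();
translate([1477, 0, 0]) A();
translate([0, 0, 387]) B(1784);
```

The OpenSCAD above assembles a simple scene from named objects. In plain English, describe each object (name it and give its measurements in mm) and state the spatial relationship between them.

A is a four-legged stool. The seat is 307×262 mm, 24 mm thick, top at z = 387 mm. It stands on four square legs, each 30×30 mm in cross-section, from z = 0 to the seat underside, each flush with a corner of the seat. Four stretchers, 30 mm wide and 21 mm tall, connect adjacent legs with their undersides at z = 269 mm, each running between the inner faces of the legs it joins and aligned with the legs' outer faces on the other axis.

B is a rectangular beam 1784 mm long (x), 156 mm deep (y), 74 mm thick (z).

The beam spans the tops of two stools placed 1170 mm apart, resting at z = 387 mm.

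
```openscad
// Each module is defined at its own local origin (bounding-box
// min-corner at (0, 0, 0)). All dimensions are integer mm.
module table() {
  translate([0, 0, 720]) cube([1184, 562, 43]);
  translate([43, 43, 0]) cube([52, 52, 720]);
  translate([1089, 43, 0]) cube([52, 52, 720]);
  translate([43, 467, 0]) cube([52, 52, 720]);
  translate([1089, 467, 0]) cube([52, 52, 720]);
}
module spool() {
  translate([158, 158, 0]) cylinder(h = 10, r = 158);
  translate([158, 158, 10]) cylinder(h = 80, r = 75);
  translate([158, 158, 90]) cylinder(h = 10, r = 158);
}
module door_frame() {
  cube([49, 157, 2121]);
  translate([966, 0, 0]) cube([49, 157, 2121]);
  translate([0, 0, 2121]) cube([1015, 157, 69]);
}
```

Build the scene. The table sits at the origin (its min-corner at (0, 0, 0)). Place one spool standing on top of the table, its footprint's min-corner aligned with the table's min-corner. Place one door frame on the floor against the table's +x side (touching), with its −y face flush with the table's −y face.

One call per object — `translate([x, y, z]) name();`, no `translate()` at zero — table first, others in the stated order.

table();
translate([0, 0, 763]) spool();
translate([1184, 0, 0]) door_frame();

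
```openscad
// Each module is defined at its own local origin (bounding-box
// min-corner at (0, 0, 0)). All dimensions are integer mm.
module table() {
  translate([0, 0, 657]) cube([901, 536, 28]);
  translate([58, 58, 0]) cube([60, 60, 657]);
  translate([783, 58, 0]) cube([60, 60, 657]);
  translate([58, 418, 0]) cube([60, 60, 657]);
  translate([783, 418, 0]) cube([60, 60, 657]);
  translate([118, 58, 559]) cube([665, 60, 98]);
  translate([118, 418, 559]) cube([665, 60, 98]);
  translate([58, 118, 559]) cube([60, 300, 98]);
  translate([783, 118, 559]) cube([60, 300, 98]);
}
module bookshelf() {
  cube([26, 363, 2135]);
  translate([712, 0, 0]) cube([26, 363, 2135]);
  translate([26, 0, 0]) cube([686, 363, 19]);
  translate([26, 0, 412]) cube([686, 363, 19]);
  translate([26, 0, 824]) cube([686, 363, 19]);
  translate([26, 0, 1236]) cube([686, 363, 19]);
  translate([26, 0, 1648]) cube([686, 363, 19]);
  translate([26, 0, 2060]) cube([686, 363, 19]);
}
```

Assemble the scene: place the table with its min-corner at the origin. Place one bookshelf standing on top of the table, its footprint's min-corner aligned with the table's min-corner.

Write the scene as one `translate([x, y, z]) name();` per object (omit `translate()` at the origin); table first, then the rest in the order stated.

table();
translate([0, 0, 685]) bookshelf();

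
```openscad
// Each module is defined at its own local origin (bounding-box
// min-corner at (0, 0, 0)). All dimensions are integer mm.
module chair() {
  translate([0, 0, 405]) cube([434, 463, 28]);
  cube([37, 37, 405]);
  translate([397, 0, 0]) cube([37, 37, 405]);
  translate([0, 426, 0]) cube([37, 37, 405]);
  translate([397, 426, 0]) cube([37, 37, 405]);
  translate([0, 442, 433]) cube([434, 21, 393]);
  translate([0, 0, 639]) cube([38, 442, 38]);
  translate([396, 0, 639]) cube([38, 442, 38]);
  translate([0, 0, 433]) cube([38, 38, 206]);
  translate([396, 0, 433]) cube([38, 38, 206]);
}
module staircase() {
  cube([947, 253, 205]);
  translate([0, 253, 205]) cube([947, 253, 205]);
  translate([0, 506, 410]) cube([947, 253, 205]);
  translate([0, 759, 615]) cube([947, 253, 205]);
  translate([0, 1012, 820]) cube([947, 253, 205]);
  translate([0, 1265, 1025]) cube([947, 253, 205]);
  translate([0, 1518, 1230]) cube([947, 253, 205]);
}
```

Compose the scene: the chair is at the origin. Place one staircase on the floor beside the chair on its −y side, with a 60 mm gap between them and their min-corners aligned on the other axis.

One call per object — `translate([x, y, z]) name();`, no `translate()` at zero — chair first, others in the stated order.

chair();
translate([0, -1831, 0]) staircase();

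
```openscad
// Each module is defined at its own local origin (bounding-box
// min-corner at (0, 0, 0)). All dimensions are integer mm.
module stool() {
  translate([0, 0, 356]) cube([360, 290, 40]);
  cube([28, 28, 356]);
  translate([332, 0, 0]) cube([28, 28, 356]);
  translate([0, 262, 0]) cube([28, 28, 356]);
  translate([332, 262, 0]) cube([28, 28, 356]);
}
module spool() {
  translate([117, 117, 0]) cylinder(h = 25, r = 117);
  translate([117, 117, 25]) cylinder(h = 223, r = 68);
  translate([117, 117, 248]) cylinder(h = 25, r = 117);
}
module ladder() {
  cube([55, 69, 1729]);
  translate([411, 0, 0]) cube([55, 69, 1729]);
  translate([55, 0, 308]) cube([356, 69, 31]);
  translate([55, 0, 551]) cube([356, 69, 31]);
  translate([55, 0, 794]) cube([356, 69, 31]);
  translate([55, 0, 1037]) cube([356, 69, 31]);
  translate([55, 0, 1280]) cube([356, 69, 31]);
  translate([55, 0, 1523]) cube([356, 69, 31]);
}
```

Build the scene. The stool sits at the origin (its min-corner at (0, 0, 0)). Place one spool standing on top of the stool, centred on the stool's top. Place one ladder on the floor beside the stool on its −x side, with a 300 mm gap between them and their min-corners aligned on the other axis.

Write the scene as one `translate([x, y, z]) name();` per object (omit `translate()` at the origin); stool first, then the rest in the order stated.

stool();
translate([63, 28, 396]) spool();
translate([-766, 0, 0]) ladder();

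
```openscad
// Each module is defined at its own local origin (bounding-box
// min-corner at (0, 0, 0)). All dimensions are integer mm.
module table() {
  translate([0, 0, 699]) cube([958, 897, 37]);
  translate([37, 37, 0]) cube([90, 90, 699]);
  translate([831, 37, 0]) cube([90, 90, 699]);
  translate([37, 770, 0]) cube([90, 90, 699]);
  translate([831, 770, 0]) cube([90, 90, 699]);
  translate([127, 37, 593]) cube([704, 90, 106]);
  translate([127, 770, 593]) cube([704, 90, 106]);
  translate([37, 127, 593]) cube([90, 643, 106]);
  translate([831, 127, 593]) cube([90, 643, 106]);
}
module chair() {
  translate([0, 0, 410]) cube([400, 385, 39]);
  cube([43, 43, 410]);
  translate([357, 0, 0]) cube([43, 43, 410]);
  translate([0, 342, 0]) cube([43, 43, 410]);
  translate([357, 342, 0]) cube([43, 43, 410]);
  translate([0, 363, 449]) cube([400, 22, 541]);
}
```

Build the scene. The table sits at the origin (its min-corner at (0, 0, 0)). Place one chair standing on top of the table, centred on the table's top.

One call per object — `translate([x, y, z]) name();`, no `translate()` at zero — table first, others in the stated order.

table();
translate([279, 256, 736]) chair();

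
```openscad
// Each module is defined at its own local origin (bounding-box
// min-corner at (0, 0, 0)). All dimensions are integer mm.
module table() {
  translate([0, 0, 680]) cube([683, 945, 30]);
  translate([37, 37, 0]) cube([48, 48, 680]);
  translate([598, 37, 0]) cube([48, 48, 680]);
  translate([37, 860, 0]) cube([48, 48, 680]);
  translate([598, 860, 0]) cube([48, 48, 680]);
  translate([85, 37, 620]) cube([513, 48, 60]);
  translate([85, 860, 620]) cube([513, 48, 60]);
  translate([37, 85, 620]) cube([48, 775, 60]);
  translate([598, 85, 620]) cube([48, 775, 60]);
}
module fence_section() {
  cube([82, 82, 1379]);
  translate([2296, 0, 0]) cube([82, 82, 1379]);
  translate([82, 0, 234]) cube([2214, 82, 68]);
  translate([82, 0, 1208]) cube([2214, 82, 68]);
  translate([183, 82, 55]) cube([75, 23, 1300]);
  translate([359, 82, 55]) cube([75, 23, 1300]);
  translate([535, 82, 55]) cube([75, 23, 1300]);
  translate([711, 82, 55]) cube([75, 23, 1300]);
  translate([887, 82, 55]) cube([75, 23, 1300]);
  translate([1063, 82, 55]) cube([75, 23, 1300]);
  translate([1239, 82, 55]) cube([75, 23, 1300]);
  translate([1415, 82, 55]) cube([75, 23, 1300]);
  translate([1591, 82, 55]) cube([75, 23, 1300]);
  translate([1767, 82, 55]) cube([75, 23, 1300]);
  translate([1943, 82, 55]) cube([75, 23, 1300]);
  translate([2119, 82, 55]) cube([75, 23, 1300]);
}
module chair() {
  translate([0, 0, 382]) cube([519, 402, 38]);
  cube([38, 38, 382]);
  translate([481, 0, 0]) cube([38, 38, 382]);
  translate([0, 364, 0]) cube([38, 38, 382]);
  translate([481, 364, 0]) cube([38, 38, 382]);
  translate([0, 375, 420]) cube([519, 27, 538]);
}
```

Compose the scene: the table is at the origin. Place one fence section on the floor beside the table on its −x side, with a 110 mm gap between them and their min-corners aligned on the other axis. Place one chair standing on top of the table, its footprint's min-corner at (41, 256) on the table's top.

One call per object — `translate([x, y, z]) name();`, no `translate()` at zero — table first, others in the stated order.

table();
translate([-2488, 0, 0]) fence_section();
translate([41, 256, 710]) chair();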